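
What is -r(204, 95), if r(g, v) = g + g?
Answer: -408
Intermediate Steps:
r(g, v) = 2*g
-r(204, 95) = -2*204 = -1*408 = -408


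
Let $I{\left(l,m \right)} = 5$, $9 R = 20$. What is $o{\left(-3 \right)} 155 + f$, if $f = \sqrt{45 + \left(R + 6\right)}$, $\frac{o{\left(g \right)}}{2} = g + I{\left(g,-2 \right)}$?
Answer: $620 + \frac{\sqrt{479}}{3} \approx 627.29$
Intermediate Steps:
$R = \frac{20}{9}$ ($R = \frac{1}{9} \cdot 20 = \frac{20}{9} \approx 2.2222$)
$o{\left(g \right)} = 10 + 2 g$ ($o{\left(g \right)} = 2 \left(g + 5\right) = 2 \left(5 + g\right) = 10 + 2 g$)
$f = \frac{\sqrt{479}}{3}$ ($f = \sqrt{45 + \left(\frac{20}{9} + 6\right)} = \sqrt{45 + \frac{74}{9}} = \sqrt{\frac{479}{9}} = \frac{\sqrt{479}}{3} \approx 7.2954$)
$o{\left(-3 \right)} 155 + f = \left(10 + 2 \left(-3\right)\right) 155 + \frac{\sqrt{479}}{3} = \left(10 - 6\right) 155 + \frac{\sqrt{479}}{3} = 4 \cdot 155 + \frac{\sqrt{479}}{3} = 620 + \frac{\sqrt{479}}{3}$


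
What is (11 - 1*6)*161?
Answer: 805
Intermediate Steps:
(11 - 1*6)*161 = (11 - 6)*161 = 5*161 = 805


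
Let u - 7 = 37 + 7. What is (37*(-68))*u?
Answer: -128316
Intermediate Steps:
u = 51 (u = 7 + (37 + 7) = 7 + 44 = 51)
(37*(-68))*u = (37*(-68))*51 = -2516*51 = -128316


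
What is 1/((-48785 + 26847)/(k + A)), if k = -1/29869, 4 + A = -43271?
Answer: 646290488/327633061 ≈ 1.9726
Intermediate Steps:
A = -43275 (A = -4 - 43271 = -43275)
k = -1/29869 (k = -1*1/29869 = -1/29869 ≈ -3.3480e-5)
1/((-48785 + 26847)/(k + A)) = 1/((-48785 + 26847)/(-1/29869 - 43275)) = 1/(-21938/(-1292580976/29869)) = 1/(-21938*(-29869/1292580976)) = 1/(327633061/646290488) = 646290488/327633061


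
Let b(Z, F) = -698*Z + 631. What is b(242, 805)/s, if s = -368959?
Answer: 168285/368959 ≈ 0.45611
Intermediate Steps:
b(Z, F) = 631 - 698*Z
b(242, 805)/s = (631 - 698*242)/(-368959) = (631 - 168916)*(-1/368959) = -168285*(-1/368959) = 168285/368959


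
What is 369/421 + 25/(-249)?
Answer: 81356/104829 ≈ 0.77608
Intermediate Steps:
369/421 + 25/(-249) = 369*(1/421) + 25*(-1/249) = 369/421 - 25/249 = 81356/104829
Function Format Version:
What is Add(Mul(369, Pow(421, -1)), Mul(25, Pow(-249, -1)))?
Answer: Rational(81356, 104829) ≈ 0.77608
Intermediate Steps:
Add(Mul(369, Pow(421, -1)), Mul(25, Pow(-249, -1))) = Add(Mul(369, Rational(1, 421)), Mul(25, Rational(-1, 249))) = Add(Rational(369, 421), Rational(-25, 249)) = Rational(81356, 104829)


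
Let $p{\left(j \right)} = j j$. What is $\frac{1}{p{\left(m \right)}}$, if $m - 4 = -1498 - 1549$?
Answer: $\frac{1}{9259849} \approx 1.0799 \cdot 10^{-7}$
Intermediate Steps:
$m = -3043$ ($m = 4 - 3047 = -3043$)
$p{\left(j \right)} = j^{2}$
$\frac{1}{p{\left(m \right)}} = \frac{1}{\left(-3043\right)^{2}} = \frac{1}{9259849}$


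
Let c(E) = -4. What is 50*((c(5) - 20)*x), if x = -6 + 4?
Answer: 2400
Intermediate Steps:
x = -2
50*((c(5) - 20)*x) = 50*((-4 - 20)*(-2)) = 50*(-24*(-2)) = 50*48 = 2400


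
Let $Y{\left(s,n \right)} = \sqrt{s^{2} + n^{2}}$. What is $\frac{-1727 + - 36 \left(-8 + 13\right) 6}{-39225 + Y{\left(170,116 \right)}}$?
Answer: $\frac{110104575}{1538558269} + \frac{5614 \sqrt{10589}}{1538558269} \approx 0.071939$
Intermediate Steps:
$Y{\left(s,n \right)} = \sqrt{n^{2} + s^{2}}$
$\frac{-1727 + - 36 \left(-8 + 13\right) 6}{-39225 + Y{\left(170,116 \right)}} = \frac{-1727 + - 36 \left(-8 + 13\right) 6}{-39225 + \sqrt{116^{2} + 170^{2}}} = \frac{-1727 + \left(-36\right) 5 \cdot 6}{-39225 + \sqrt{13456 + 28900}} = \frac{-1727 - 1080}{-39225 + \sqrt{42356}} = \frac{-1727 - 1080}{-39225 + 2 \sqrt{10589}} = - \frac{2807}{-39225 + 2 \sqrt{10589}}$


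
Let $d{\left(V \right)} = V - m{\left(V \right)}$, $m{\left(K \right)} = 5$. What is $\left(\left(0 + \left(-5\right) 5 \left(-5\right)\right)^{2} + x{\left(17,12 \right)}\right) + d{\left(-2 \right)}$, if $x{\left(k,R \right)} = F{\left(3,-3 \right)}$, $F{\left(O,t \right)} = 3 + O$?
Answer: $15624$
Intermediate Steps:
$x{\left(k,R \right)} = 6$ ($x{\left(k,R \right)} = 3 + 3 = 6$)
$d{\left(V \right)} = -5 + V$ ($d{\left(V \right)} = V - 5 = -5 + V$)
$\left(\left(0 + \left(-5\right) 5 \left(-5\right)\right)^{2} + x{\left(17,12 \right)}\right) + d{\left(-2 \right)} = \left(\left(0 + \left(-5\right) 5 \left(-5\right)\right)^{2} + 6\right) - 7 = \left(\left(0 - -125\right)^{2} + 6\right) - 7 = \left(\left(0 + 125\right)^{2} + 6\right) - 7 = \left(125^{2} + 6\right) - 7 = \left(15625 + 6\right) - 7 = 15631 - 7 = 15624$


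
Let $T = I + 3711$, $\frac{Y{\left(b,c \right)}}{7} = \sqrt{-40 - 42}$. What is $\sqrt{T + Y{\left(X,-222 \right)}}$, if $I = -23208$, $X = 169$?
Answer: $\sqrt{-19497 + 7 i \sqrt{82}} \approx 0.227 + 139.63 i$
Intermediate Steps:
$Y{\left(b,c \right)} = 7 i \sqrt{82}$ ($Y{\left(b,c \right)} = 7 \sqrt{-40 - 42} = 7 \sqrt{-82} = 7 i \sqrt{82}$)
$T = -19497$ ($T = -23208 + 3711 = -19497$)
$\sqrt{T + Y{\left(X,-222 \right)}} = \sqrt{-19497 + 7 i \sqrt{82}}$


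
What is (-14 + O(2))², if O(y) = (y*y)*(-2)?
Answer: 484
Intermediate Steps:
O(y) = -2*y² (O(y) = y²*(-2) = -2*y²)
(-14 + O(2))² = (-14 - 2*2²)² = (-14 - 2*4)² = (-14 - 8)² = (-22)² = 484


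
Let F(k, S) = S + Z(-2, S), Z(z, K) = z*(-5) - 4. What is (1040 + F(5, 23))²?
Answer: 1142761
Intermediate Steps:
Z(z, K) = -4 - 5*z (Z(z, K) = -5*z - 4 = -4 - 5*z)
F(k, S) = 6 + S (F(k, S) = S + (-4 - 5*(-2)) = S + (-4 + 10) = S + 6 = 6 + S)
(1040 + F(5, 23))² = (1040 + (6 + 23))² = (1040 + 29)² = 1069² = 1142761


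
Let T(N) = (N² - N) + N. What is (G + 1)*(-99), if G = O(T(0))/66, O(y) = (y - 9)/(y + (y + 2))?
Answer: -369/4 ≈ -92.250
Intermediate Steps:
T(N) = N²
O(y) = (-9 + y)/(2 + 2*y) (O(y) = (-9 + y)/(y + (2 + y)) = (-9 + y)/(2 + 2*y))
G = -3/44 (G = ((-9 + 0²)/(2*(1 + 0²)))/66 = ((-9 + 0)/(2*(1 + 0)))*(1/66) = ((½)*(-9)/1)*(1/66) = ((½)*1*(-9))*(1/66) = -9/2*1/66 = -3/44 ≈ -0.068182)
(G + 1)*(-99) = (-3/44 + 1)*(-99) = (41/44)*(-99) = -369/4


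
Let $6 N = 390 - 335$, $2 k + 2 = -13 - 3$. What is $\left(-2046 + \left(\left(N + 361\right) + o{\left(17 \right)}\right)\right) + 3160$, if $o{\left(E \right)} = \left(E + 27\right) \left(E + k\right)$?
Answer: $\frac{11017}{6} \approx 1836.2$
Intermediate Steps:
$k = -9$ ($k = -1 + \frac{-13 - 3}{2} = -1 + \frac{1}{2} \left(-16\right) = -1 - 8 = -9$)
$o{\left(E \right)} = \left(-9 + E\right) \left(27 + E\right)$ ($o{\left(E \right)} = \left(E + 27\right) \left(E - 9\right) = \left(27 + E\right) \left(-9 + E\right) = \left(-9 + E\right) \left(27 + E\right)$)
$N = \frac{55}{6}$ ($N = \frac{390 - 335}{6} = \frac{1}{6} \cdot 55 = \frac{55}{6} \approx 9.1667$)
$\left(-2046 + \left(\left(N + 361\right) + o{\left(17 \right)}\right)\right) + 3160 = \left(-2046 + \left(\left(\frac{55}{6} + 361\right) + \left(-243 + 17^{2} + 18 \cdot 17\right)\right)\right) + 3160 = \left(-2046 + \left(\frac{2221}{6} + \left(-243 + 289 + 306\right)\right)\right) + 3160 = \left(-2046 + \left(\frac{2221}{6} + 352\right)\right) + 3160 = \left(-2046 + \frac{4333}{6}\right) + 3160 = - \frac{7943}{6} + 3160 = \frac{11017}{6}$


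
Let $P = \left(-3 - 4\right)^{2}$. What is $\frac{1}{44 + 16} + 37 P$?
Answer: $\frac{108781}{60} \approx 1813.0$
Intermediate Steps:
$P = 49$ ($P = \left(-7\right)^{2} = 49$)
$\frac{1}{44 + 16} + 37 P = \frac{1}{44 + 16} + 37 \cdot 49 = \frac{1}{60} + 1813 = \frac{108781}{60}$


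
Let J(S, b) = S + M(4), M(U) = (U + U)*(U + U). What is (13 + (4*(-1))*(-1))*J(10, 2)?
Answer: 1258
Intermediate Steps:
M(U) = 4*U² (M(U) = (2*U)*(2*U) = 4*U²)
J(S, b) = 64 + S (J(S, b) = S + 4*4² = S + 4*16 = S + 64 = 64 + S)
(13 + (4*(-1))*(-1))*J(10, 2) = (13 + (4*(-1))*(-1))*(64 + 10) = (13 - 4*(-1))*74 = (13 + 4)*74 = 17*74 = 1258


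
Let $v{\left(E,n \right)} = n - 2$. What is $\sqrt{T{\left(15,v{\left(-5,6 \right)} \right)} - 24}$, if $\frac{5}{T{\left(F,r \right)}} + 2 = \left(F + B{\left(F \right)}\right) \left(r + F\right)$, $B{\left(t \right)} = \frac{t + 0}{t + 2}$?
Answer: $\frac{i \sqrt{3177694}}{364} \approx 4.8973 i$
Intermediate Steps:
$v{\left(E,n \right)} = -2 + n$
$B{\left(t \right)} = \frac{t}{2 + t}$
$T{\left(F,r \right)} = \frac{5}{-2 + \left(F + r\right) \left(F + \frac{F}{2 + F}\right)}$ ($T{\left(F,r \right)} = \frac{5}{-2 + \left(F + \frac{F}{2 + F}\right) \left(r + F\right)} = \frac{5}{-2 + \left(F + \frac{F}{2 + F}\right) \left(F + r\right)} = \frac{5}{-2 + \left(F + r\right) \left(F + \frac{F}{2 + F}\right)}$)
$\sqrt{T{\left(15,v{\left(-5,6 \right)} \right)} - 24} = \sqrt{\frac{5 \left(2 + 15\right)}{15^{2} + 15 \left(-2 + 6\right) + \left(2 + 15\right) \left(-2 + 15^{2} + 15 \left(-2 + 6\right)\right)} - 24} = \sqrt{5 \frac{1}{225 + 15 \cdot 4 + 17 \left(-2 + 225 + 15 \cdot 4\right)} 17 - 24} = \sqrt{5 \frac{1}{225 + 60 + 17 \left(-2 + 225 + 60\right)} 17 - 24} = \sqrt{5 \frac{1}{225 + 60 + 17 \cdot 283} \cdot 17 - 24} = \sqrt{5 \frac{1}{225 + 60 + 4811} \cdot 17 - 24} = \sqrt{5 \cdot \frac{1}{5096} \cdot 17 - 24} = \sqrt{\frac{85}{5096} - 24} = \sqrt{- \frac{122219}{5096}} = \frac{i \sqrt{3177694}}{364}$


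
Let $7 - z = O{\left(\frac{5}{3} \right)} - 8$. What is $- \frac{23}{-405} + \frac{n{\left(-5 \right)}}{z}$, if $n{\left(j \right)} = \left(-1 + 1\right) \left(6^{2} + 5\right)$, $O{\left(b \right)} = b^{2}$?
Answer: $\frac{23}{405} \approx 0.05679$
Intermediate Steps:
$z = \frac{110}{9}$ ($z = 7 - \left(\left(\frac{5}{3}\right)^{2} - 8\right) = 7 - \left(\frac{25}{9} - 8\right) = 7 - - \frac{47}{9} = 7 + \frac{47}{9} = \frac{110}{9} \approx 12.222$)
$n{\left(j \right)} = 0$ ($n{\left(j \right)} = 0 \left(36 + 5\right) = 0 \cdot 41 = 0$)
$- \frac{23}{-405} + \frac{n{\left(-5 \right)}}{z} = - \frac{23}{-405} + \frac{0}{\frac{110}{9}} = \left(-23\right) \left(- \frac{1}{405}\right) + 0 \cdot \frac{9}{110} = \frac{23}{405} + 0 = \frac{23}{405}$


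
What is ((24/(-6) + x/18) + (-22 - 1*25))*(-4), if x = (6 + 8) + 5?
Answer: 1798/9 ≈ 199.78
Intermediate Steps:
x = 19 (x = 14 + 5 = 19)
((24/(-6) + x/18) + (-22 - 1*25))*(-4) = ((24/(-6) + 19/18) + (-22 - 1*25))*(-4) = ((24*(-⅙) + 19*(1/18)) + (-22 - 25))*(-4) = ((-4 + 19/18) - 47)*(-4) = (-53/18 - 47)*(-4) = -899/18*(-4) = 1798/9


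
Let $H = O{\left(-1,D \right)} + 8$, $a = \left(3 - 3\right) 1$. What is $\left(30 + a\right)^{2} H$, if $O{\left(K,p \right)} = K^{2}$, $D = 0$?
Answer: $8100$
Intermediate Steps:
$a = 0$ ($a = 0 \cdot 1 = 0$)
$H = 9$ ($H = \left(-1\right)^{2} + 8 = 1 + 8 = 9$)
$\left(30 + a\right)^{2} H = \left(30 + 0\right)^{2} \cdot 9 = 30^{2} \cdot 9 = 900 \cdot 9 = 8100$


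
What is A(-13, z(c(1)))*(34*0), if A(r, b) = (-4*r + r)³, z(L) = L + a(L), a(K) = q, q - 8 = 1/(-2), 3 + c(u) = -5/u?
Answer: 0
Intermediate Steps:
c(u) = -3 - 5/u
q = 15/2 (q = 8 + 1/(-2) = 8 - ½ = 15/2 ≈ 7.5000)
a(K) = 15/2
z(L) = 15/2 + L (z(L) = L + 15/2 = 15/2 + L)
A(r, b) = -27*r³ (A(r, b) = (-3*r)³ = -27*r³)
A(-13, z(c(1)))*(34*0) = (-27*(-13)³)*(34*0) = -27*(-2197)*0 = 59319*0 = 0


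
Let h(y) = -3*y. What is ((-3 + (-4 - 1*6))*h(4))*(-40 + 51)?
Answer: 1716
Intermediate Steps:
((-3 + (-4 - 1*6))*h(4))*(-40 + 51) = ((-3 + (-4 - 1*6))*(-3*4))*(-40 + 51) = ((-3 + (-4 - 6))*(-12))*11 = ((-3 - 10)*(-12))*11 = -13*(-12)*11 = 156*11 = 1716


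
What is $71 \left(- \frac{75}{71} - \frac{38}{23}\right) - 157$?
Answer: $- \frac{8034}{23} \approx -349.3$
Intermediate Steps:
$71 \left(- \frac{75}{71} - \frac{38}{23}\right) - 157 = 71 \left(- \frac{4423}{1633}\right) - 157 = - \frac{4423}{23} - 157 = - \frac{8034}{23}$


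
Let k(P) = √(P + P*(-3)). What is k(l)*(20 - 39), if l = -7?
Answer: -19*√14 ≈ -71.092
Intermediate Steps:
k(P) = √2*√(-P) (k(P) = √(P - 3*P) = √(-2*P) = √2*√(-P))
k(l)*(20 - 39) = (√2*√(-1*(-7)))*(20 - 39) = (√2*√7)*(-19) = √14*(-19) = -19*√14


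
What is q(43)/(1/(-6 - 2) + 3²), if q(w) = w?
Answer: 344/71 ≈ 4.8451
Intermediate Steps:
q(43)/(1/(-6 - 2) + 3²) = 43/(1/(-6 - 2) + 3²) = 43/(1/(-8) + 9) = 43/(-⅛ + 9) = 43/(71/8) = 43*(8/71) = 344/71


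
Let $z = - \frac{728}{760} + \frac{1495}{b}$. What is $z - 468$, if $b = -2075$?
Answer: $- \frac{3703414}{7885} \approx -469.68$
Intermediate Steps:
$z = - \frac{13234}{7885}$ ($z = - \frac{728}{760} + \frac{1495}{-2075} = \left(-728\right) \frac{1}{760} + 1495 \left(- \frac{1}{2075}\right) = - \frac{91}{95} - \frac{299}{415} = - \frac{13234}{7885} \approx -1.6784$)
$z - 468 = - \frac{13234}{7885} - 468 = - \frac{3703414}{7885}$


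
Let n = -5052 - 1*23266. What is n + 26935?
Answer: -1383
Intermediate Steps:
n = -28318 (n = -5052 - 23266 = -28318)
n + 26935 = -28318 + 26935 = -1383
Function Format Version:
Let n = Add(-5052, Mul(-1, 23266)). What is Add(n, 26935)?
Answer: -1383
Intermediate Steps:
n = -28318 (n = Add(-5052, -23266) = -28318)
Add(n, 26935) = Add(-28318, 26935) = -1383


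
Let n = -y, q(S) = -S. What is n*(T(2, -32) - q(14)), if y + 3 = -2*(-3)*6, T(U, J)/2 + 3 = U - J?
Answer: -2508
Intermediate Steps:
T(U, J) = -6 - 2*J + 2*U (T(U, J) = -6 + 2*(U - J) = -6 + (-2*J + 2*U) = -6 - 2*J + 2*U)
y = 33 (y = -3 - 2*(-3)*6 = -3 + 6*6 = -3 + 36 = 33)
n = -33 (n = -1*33 = -33)
n*(T(2, -32) - q(14)) = -33*((-6 - 2*(-32) + 2*2) - (-1)*14) = -33*((-6 + 64 + 4) - 1*(-14)) = -33*(62 + 14) = -33*76 = -2508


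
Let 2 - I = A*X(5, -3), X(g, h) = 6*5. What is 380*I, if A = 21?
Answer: -238640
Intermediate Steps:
X(g, h) = 30
I = -628 (I = 2 - 21*30 = 2 - 1*630 = 2 - 630 = -628)
380*I = 380*(-628) = -238640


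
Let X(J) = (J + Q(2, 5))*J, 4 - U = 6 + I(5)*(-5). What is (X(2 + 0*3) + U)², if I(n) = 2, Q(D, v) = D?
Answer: 256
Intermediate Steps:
U = 8 (U = 4 - (6 + 2*(-5)) = 4 - (6 - 10) = 4 - 1*(-4) = 4 + 4 = 8)
X(J) = J*(2 + J) (X(J) = (J + 2)*J = (2 + J)*J = J*(2 + J))
(X(2 + 0*3) + U)² = ((2 + 0*3)*(2 + (2 + 0*3)) + 8)² = ((2 + 0)*(2 + (2 + 0)) + 8)² = (2*(2 + 2) + 8)² = (2*4 + 8)² = (8 + 8)² = 16² = 256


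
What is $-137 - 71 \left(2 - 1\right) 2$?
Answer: $-279$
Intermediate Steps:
$-137 - 71 \left(2 - 1\right) 2 = -137 - 71 \cdot 1 \cdot 2 = -137 - 142 = -279$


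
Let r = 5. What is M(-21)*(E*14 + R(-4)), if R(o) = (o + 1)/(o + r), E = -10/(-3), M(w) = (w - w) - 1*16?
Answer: -2096/3 ≈ -698.67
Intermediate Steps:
M(w) = -16 (M(w) = 0 - 16 = -16)
E = 10/3 (E = -10*(-⅓) = 10/3 ≈ 3.3333)
R(o) = (1 + o)/(5 + o) (R(o) = (o + 1)/(o + 5) = (1 + o)/(5 + o))
M(-21)*(E*14 + R(-4)) = -16*((10/3)*14 + (1 - 4)/(5 - 4)) = -16*(140/3 - 3/1) = -16*(140/3 + 1*(-3)) = -16*(140/3 - 3) = -16*131/3 = -2096/3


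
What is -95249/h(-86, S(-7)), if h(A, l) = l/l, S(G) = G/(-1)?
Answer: -95249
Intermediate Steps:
S(G) = -G (S(G) = G*(-1) = -G)
h(A, l) = 1
-95249/h(-86, S(-7)) = -95249/1 = -95249*1 = -95249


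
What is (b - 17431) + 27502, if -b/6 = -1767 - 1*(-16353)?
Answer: -77445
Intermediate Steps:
b = -87516 (b = -6*(-1767 - 1*(-16353)) = -6*(-1767 + 16353) = -6*14586 = -87516)
(b - 17431) + 27502 = (-87516 - 17431) + 27502 = -104947 + 27502 = -77445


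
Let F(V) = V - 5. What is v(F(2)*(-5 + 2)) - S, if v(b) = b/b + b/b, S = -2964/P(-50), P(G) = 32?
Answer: 757/8 ≈ 94.625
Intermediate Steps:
F(V) = -5 + V
S = -741/8 (S = -2964/32 = -2964*1/32 = -741/8 ≈ -92.625)
v(b) = 2 (v(b) = 1 + 1 = 2)
v(F(2)*(-5 + 2)) - S = 2 - 1*(-741/8) = 2 + 741/8 = 757/8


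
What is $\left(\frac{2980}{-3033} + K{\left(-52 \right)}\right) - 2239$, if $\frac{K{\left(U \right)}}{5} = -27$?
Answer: $- \frac{7203322}{3033} \approx -2375.0$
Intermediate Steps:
$K{\left(U \right)} = -135$ ($K{\left(U \right)} = 5 \left(-27\right) = -135$)
$\left(\frac{2980}{-3033} + K{\left(-52 \right)}\right) - 2239 = \left(\frac{2980}{-3033} - 135\right) - 2239 = \left(2980 \left(- \frac{1}{3033}\right) - 135\right) - 2239 = \left(- \frac{2980}{3033} - 135\right) - 2239 = - \frac{412435}{3033} - 2239 = - \frac{7203322}{3033}$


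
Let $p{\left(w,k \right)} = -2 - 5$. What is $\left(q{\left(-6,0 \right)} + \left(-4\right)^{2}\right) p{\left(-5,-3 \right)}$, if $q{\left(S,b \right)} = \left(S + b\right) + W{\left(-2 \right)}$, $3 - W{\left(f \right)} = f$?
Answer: $-105$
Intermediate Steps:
$p{\left(w,k \right)} = -7$ ($p{\left(w,k \right)} = -2 - 5 = -7$)
$W{\left(f \right)} = 3 - f$
$q{\left(S,b \right)} = 5 + S + b$ ($q{\left(S,b \right)} = \left(S + b\right) + \left(3 - -2\right) = \left(S + b\right) + \left(3 + 2\right) = \left(S + b\right) + 5 = 5 + S + b$)
$\left(q{\left(-6,0 \right)} + \left(-4\right)^{2}\right) p{\left(-5,-3 \right)} = \left(\left(5 - 6 + 0\right) + \left(-4\right)^{2}\right) \left(-7\right) = \left(-1 + 16\right) \left(-7\right) = 15 \left(-7\right) = -105$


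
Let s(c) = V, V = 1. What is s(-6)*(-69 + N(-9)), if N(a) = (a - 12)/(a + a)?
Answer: -407/6 ≈ -67.833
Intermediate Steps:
s(c) = 1
N(a) = (-12 + a)/(2*a) (N(a) = (-12 + a)/((2*a)) = (-12 + a)*(1/(2*a)) = (-12 + a)/(2*a))
s(-6)*(-69 + N(-9)) = 1*(-69 + (1/2)*(-12 - 9)/(-9)) = 1*(-69 + (1/2)*(-1/9)*(-21)) = 1*(-69 + 7/6) = 1*(-407/6) = -407/6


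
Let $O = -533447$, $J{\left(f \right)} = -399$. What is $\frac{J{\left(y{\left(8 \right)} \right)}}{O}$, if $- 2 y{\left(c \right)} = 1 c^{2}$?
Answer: $\frac{399}{533447} \approx 0.00074797$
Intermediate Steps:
$y{\left(c \right)} = - \frac{c^{2}}{2}$ ($y{\left(c \right)} = - \frac{1 c^{2}}{2} = - \frac{c^{2}}{2}$)
$\frac{J{\left(y{\left(8 \right)} \right)}}{O} = - \frac{399}{-533447} = \left(-399\right) \left(- \frac{1}{533447}\right) = \frac{399}{533447}$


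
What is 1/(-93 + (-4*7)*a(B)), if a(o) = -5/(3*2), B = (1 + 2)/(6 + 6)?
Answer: -3/209 ≈ -0.014354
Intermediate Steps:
B = ¼ (B = 3/12 = 3*(1/12) = ¼ ≈ 0.25000)
a(o) = -⅚ (a(o) = -5/6 = -5*⅙ = -⅚)
1/(-93 + (-4*7)*a(B)) = 1/(-93 - 4*7*(-⅚)) = 1/(-93 - 28*(-⅚)) = 1/(-93 + 70/3) = 1/(-209/3) = -3/209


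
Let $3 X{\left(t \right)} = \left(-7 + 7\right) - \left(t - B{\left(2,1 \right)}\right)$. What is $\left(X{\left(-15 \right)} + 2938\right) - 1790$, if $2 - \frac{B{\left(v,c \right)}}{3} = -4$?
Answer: $1159$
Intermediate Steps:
$B{\left(v,c \right)} = 18$ ($B{\left(v,c \right)} = 6 - -12 = 6 + 12 = 18$)
$X{\left(t \right)} = 6 - \frac{t}{3}$ ($X{\left(t \right)} = \frac{\left(-7 + 7\right) - \left(-18 + t\right)}{3} = \frac{0 - \left(-18 + t\right)}{3} = \frac{18 - t}{3} = 6 - \frac{t}{3}$)
$\left(X{\left(-15 \right)} + 2938\right) - 1790 = \left(\left(6 - -5\right) + 2938\right) - 1790 = \left(\left(6 + 5\right) + 2938\right) - 1790 = \left(11 + 2938\right) - 1790 = 2949 - 1790 = 1159$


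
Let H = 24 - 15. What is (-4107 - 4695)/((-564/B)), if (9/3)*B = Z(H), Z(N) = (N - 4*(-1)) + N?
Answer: 5379/47 ≈ 114.45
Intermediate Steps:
H = 9
Z(N) = 4 + 2*N (Z(N) = (N + 4) + N = (4 + N) + N = 4 + 2*N)
B = 22/3 (B = (4 + 2*9)/3 = (4 + 18)/3 = (1/3)*22 = 22/3 ≈ 7.3333)
(-4107 - 4695)/((-564/B)) = (-4107 - 4695)/((-564/22/3)) = -8802/((-564*3/22)) = -8802/(-846/11) = -8802*(-11/846) = 5379/47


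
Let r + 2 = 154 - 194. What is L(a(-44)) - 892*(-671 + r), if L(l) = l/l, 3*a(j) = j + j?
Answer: 635997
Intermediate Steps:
a(j) = 2*j/3 (a(j) = (j + j)/3 = (2*j)/3 = 2*j/3)
r = -42 (r = -2 + (154 - 194) = -2 - 40 = -42)
L(l) = 1
L(a(-44)) - 892*(-671 + r) = 1 - 892*(-671 - 42) = 1 - 892*(-713) = 1 - 1*(-635996) = 1 + 635996 = 635997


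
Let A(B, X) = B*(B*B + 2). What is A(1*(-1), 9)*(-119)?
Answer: 357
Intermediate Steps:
A(B, X) = B*(2 + B**2) (A(B, X) = B*(B**2 + 2) = B*(2 + B**2))
A(1*(-1), 9)*(-119) = ((1*(-1))*(2 + (1*(-1))**2))*(-119) = -(2 + (-1)**2)*(-119) = -(2 + 1)*(-119) = -1*3*(-119) = -3*(-119) = 357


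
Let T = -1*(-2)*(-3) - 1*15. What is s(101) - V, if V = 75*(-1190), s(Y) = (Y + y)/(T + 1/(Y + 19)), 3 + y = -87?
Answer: 20438130/229 ≈ 89250.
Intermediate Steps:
y = -90 (y = -3 - 87 = -90)
T = -21 (T = 2*(-3) - 15 = -6 - 15 = -21)
s(Y) = (-90 + Y)/(-21 + 1/(19 + Y)) (s(Y) = (Y - 90)/(-21 + 1/(Y + 19)) = (-90 + Y)/(-21 + 1/(19 + Y)))
V = -89250
s(101) - V = (1710 - 1*101**2 + 71*101)/(398 + 21*101) - 1*(-89250) = (1710 - 1*10201 + 7171)/(398 + 2121) + 89250 = (1710 - 10201 + 7171)/2519 + 89250 = (1/2519)*(-1320) + 89250 = -120/229 + 89250 = 20438130/229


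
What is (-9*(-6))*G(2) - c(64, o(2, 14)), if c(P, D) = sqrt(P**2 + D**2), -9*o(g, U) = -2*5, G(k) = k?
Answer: 108 - 2*sqrt(82969)/9 ≈ 43.990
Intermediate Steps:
o(g, U) = 10/9 (o(g, U) = -(-2)*5/9 = -1/9*(-10) = 10/9)
c(P, D) = sqrt(D**2 + P**2)
(-9*(-6))*G(2) - c(64, o(2, 14)) = -9*(-6)*2 - sqrt((10/9)**2 + 64**2) = 54*2 - sqrt(100/81 + 4096) = 108 - sqrt(331876/81) = 108 - 2*sqrt(82969)/9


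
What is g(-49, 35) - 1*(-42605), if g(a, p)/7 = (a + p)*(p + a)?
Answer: 43977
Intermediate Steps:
g(a, p) = 7*(a + p)**2 (g(a, p) = 7*((a + p)*(p + a)) = 7*((a + p)*(a + p)) = 7*(a + p)**2)
g(-49, 35) - 1*(-42605) = 7*(-49 + 35)**2 - 1*(-42605) = 7*(-14)**2 + 42605 = 7*196 + 42605 = 1372 + 42605 = 43977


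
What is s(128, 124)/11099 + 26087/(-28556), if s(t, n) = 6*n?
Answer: -24390359/28813004 ≈ -0.84651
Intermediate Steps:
s(128, 124)/11099 + 26087/(-28556) = (6*124)/11099 + 26087/(-28556) = 744*(1/11099) + 26087*(-1/28556) = 744/11099 - 26087/28556 = -24390359/28813004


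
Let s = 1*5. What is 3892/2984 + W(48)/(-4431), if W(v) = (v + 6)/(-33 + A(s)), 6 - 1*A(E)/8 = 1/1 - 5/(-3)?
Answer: 27345583/20934998 ≈ 1.3062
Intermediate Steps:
s = 5
A(E) = 80/3 (A(E) = 48 - 8*(1/1 - 5/(-3)) = 48 - 8*(1*1 - 5*(-⅓)) = 48 - 8*(1 + 5/3) = 48 - 8*8/3 = 48 - 64/3 = 80/3)
W(v) = -18/19 - 3*v/19 (W(v) = (v + 6)/(-33 + 80/3) = (6 + v)/(-19/3) = (6 + v)*(-3/19) = -18/19 - 3*v/19)
3892/2984 + W(48)/(-4431) = 3892/2984 + (-18/19 - 3/19*48)/(-4431) = 3892*(1/2984) + (-18/19 - 144/19)*(-1/4431) = 973/746 - 162/19*(-1/4431) = 973/746 + 54/28063 = 27345583/20934998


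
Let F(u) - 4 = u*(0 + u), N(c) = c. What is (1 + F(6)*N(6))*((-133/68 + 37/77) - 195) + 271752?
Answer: 1174965927/5236 ≈ 2.2440e+5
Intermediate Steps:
F(u) = 4 + u**2 (F(u) = 4 + u*(0 + u) = 4 + u*u = 4 + u**2)
(1 + F(6)*N(6))*((-133/68 + 37/77) - 195) + 271752 = (1 + (4 + 6**2)*6)*((-133/68 + 37/77) - 195) + 271752 = (1 + (4 + 36)*6)*((-133*1/68 + 37*(1/77)) - 195) + 271752 = (1 + 40*6)*((-133/68 + 37/77) - 195) + 271752 = (1 + 240)*(-7725/5236 - 195) + 271752 = 241*(-1028745/5236) + 271752 = -247927545/5236 + 271752 = 1174965927/5236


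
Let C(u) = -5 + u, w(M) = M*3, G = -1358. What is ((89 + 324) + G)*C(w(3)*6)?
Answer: -46305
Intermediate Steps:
w(M) = 3*M
((89 + 324) + G)*C(w(3)*6) = ((89 + 324) - 1358)*(-5 + (3*3)*6) = (413 - 1358)*(-5 + 9*6) = -945*(-5 + 54) = -945*49 = -46305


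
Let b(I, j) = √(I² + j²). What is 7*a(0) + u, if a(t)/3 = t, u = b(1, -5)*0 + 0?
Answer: 0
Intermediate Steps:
u = 0 (u = √(1² + (-5)²)*0 + 0 = √(1 + 25)*0 + 0 = √26*0 + 0 = 0 + 0 = 0)
a(t) = 3*t
7*a(0) + u = 7*(3*0) + 0 = 7*0 + 0 = 0 + 0 = 0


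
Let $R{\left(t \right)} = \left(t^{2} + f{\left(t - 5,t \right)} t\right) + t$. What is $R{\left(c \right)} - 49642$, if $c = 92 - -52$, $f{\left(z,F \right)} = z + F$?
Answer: $11990$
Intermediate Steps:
$f{\left(z,F \right)} = F + z$
$c = 144$ ($c = 92 + 52 = 144$)
$R{\left(t \right)} = t + t^{2} + t \left(-5 + 2 t\right)$ ($R{\left(t \right)} = \left(t^{2} + \left(t + \left(t - 5\right)\right) t\right) + t = \left(t^{2} + \left(t + \left(-5 + t\right)\right) t\right) + t = \left(t^{2} + \left(-5 + 2 t\right) t\right) + t = \left(t^{2} + t \left(-5 + 2 t\right)\right) + t = t + t^{2} + t \left(-5 + 2 t\right)$)
$R{\left(c \right)} - 49642 = 144 \left(-4 + 3 \cdot 144\right) - 49642 = 144 \left(-4 + 432\right) - 49642 = 144 \cdot 428 - 49642 = 61632 - 49642 = 11990$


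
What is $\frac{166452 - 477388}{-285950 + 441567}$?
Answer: $- \frac{310936}{155617} \approx -1.9981$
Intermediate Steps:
$\frac{166452 - 477388}{-285950 + 441567} = - \frac{310936}{155617}$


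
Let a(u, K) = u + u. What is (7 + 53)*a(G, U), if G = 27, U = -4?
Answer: 3240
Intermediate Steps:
a(u, K) = 2*u
(7 + 53)*a(G, U) = (7 + 53)*(2*27) = 60*54 = 3240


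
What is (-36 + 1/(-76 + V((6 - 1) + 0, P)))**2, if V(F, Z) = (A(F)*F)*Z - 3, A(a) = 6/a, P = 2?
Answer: 5822569/4489 ≈ 1297.1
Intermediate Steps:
V(F, Z) = -3 + 6*Z (V(F, Z) = ((6/F)*F)*Z - 3 = 6*Z - 3 = -3 + 6*Z)
(-36 + 1/(-76 + V((6 - 1) + 0, P)))**2 = (-36 + 1/(-76 + (-3 + 6*2)))**2 = (-36 + 1/(-76 + (-3 + 12)))**2 = (-36 + 1/(-76 + 9))**2 = (-36 + 1/(-67))**2 = (-36 - 1/67)**2 = (-2413/67)**2 = 5822569/4489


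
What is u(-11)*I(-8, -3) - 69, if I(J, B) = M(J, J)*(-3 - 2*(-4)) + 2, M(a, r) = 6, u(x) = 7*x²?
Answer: 27035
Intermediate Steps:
I(J, B) = 32 (I(J, B) = 6*(-3 - 2*(-4)) + 2 = 6*(-3 + 8) + 2 = 6*5 + 2 = 30 + 2 = 32)
u(-11)*I(-8, -3) - 69 = (7*(-11)²)*32 - 69 = (7*121)*32 - 69 = 847*32 - 69 = 27104 - 69 = 27035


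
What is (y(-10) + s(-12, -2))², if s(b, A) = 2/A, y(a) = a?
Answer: 121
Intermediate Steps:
(y(-10) + s(-12, -2))² = (-10 + 2/(-2))² = (-10 + 2*(-½))² = (-10 - 1)² = (-11)² = 121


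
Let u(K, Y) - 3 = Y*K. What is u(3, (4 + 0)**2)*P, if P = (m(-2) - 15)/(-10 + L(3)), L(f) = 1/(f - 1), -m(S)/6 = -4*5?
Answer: -10710/19 ≈ -563.68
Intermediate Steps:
m(S) = 120 (m(S) = -(-24)*5 = -6*(-20) = 120)
u(K, Y) = 3 + K*Y (u(K, Y) = 3 + Y*K = 3 + K*Y)
L(f) = 1/(-1 + f)
P = -210/19 (P = (120 - 15)/(-10 + 1/(-1 + 3)) = 105/(-10 + 1/2) = 105/(-19/2) = 105*(-2/19) = -210/19 ≈ -11.053)
u(3, (4 + 0)**2)*P = (3 + 3*(4 + 0)**2)*(-210/19) = (3 + 3*4**2)*(-210/19) = (3 + 3*16)*(-210/19) = (3 + 48)*(-210/19) = 51*(-210/19) = -10710/19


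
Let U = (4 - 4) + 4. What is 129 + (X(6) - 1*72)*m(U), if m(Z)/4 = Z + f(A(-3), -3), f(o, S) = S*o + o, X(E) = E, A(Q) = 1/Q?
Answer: -1103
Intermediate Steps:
f(o, S) = o + S*o
U = 4 (U = 0 + 4 = 4)
m(Z) = 8/3 + 4*Z (m(Z) = 4*(Z + (1 - 3)/(-3)) = 4*(Z - ⅓*(-2)) = 4*(Z + ⅔) = 4*(⅔ + Z) = 8/3 + 4*Z)
129 + (X(6) - 1*72)*m(U) = 129 + (6 - 1*72)*(8/3 + 4*4) = 129 + (6 - 72)*(8/3 + 16) = 129 - 66*56/3 = 129 - 1232 = -1103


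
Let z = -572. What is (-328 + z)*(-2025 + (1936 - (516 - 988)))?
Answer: -344700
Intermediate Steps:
(-328 + z)*(-2025 + (1936 - (516 - 988))) = (-328 - 572)*(-2025 + (1936 - (516 - 988))) = -900*(-2025 + (1936 - 1*(-472))) = -900*(-2025 + (1936 + 472)) = -900*(-2025 + 2408) = -900*383 = -344700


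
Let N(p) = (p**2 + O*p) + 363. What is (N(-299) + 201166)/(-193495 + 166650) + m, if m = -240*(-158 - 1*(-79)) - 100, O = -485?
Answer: 101172151/5369 ≈ 18844.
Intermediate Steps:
m = 18860 (m = -240*(-158 + 79) - 100 = -240*(-79) - 100 = 18960 - 100 = 18860)
N(p) = 363 + p**2 - 485*p (N(p) = (p**2 - 485*p) + 363 = 363 + p**2 - 485*p)
(N(-299) + 201166)/(-193495 + 166650) + m = ((363 + (-299)**2 - 485*(-299)) + 201166)/(-193495 + 166650) + 18860 = ((363 + 89401 + 145015) + 201166)/(-26845) + 18860 = (234779 + 201166)*(-1/26845) + 18860 = 435945*(-1/26845) + 18860 = -87189/5369 + 18860 = 101172151/5369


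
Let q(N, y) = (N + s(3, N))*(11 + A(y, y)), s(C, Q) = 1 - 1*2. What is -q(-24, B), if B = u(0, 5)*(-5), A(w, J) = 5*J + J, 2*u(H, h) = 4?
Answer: -1225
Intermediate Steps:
u(H, h) = 2 (u(H, h) = (½)*4 = 2)
A(w, J) = 6*J
s(C, Q) = -1 (s(C, Q) = 1 - 2 = -1)
B = -10 (B = 2*(-5) = -10)
q(N, y) = (-1 + N)*(11 + 6*y) (q(N, y) = (N - 1)*(11 + 6*y) = (-1 + N)*(11 + 6*y))
-q(-24, B) = -(-11 - 6*(-10) + 11*(-24) + 6*(-24)*(-10)) = -(-11 + 60 - 264 + 1440) = -1*1225 = -1225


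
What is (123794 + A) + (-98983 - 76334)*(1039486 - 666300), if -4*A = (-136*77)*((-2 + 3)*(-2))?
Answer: -65425731404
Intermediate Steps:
A = -5236 (A = -(-136*77)*(-2 + 3)*(-2)/4 = -(-2618)*1*(-2) = -(-2618)*(-2) = -¼*20944 = -5236)
(123794 + A) + (-98983 - 76334)*(1039486 - 666300) = (123794 - 5236) + (-98983 - 76334)*(1039486 - 666300) = 118558 - 175317*373186 = 118558 - 65425849962 = -65425731404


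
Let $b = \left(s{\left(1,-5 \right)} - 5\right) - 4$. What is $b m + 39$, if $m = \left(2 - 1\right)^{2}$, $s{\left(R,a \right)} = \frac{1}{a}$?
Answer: $\frac{149}{5} \approx 29.8$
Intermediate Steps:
$b = - \frac{46}{5}$ ($b = \left(\frac{1}{-5} - 5\right) - 4 = \left(- \frac{1}{5} - 5\right) - 4 = - \frac{26}{5} - 4 = - \frac{46}{5} \approx -9.2$)
$m = 1$ ($m = 1^{2} = 1$)
$b m + 39 = \left(- \frac{46}{5}\right) 1 + 39 = - \frac{46}{5} + 39 = \frac{149}{5}$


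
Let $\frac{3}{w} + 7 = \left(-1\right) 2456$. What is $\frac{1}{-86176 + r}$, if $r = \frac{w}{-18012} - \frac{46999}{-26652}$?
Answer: $- \frac{2736984941}{235857587787541} \approx -1.1604 \cdot 10^{-5}$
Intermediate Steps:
$w = - \frac{1}{821}$ ($w = \frac{3}{-7 - 2456} = \frac{3}{-2463} = 3 \left(- \frac{1}{2463}\right) = - \frac{1}{821} \approx -0.001218$)
$r = \frac{4826488075}{2736984941}$ ($r = - \frac{1}{821 \left(-18012\right)} - \frac{46999}{-26652} = \left(- \frac{1}{821}\right) \left(- \frac{1}{18012}\right) - - \frac{46999}{26652} = \frac{1}{14787852} + \frac{46999}{26652} = \frac{4826488075}{2736984941} \approx 1.7634$)
$\frac{1}{-86176 + r} = \frac{1}{-86176 + \frac{4826488075}{2736984941}} = \frac{1}{- \frac{235857587787541}{2736984941}} = - \frac{2736984941}{235857587787541}$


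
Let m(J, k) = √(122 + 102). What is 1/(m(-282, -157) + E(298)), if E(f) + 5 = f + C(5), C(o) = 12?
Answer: 305/92801 - 4*√14/92801 ≈ 0.0031253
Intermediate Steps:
m(J, k) = 4*√14 (m(J, k) = √224 = 4*√14)
E(f) = 7 + f (E(f) = -5 + (f + 12) = -5 + (12 + f) = 7 + f)
1/(m(-282, -157) + E(298)) = 1/(4*√14 + (7 + 298)) = 1/(4*√14 + 305) = 1/(305 + 4*√14)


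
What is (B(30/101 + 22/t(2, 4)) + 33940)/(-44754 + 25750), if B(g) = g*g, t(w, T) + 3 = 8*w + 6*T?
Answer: -118497234521/66348517919 ≈ -1.7860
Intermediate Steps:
t(w, T) = -3 + 6*T + 8*w (t(w, T) = -3 + (8*w + 6*T) = -3 + (6*T + 8*w) = -3 + 6*T + 8*w)
B(g) = g**2
(B(30/101 + 22/t(2, 4)) + 33940)/(-44754 + 25750) = ((30/101 + 22/(-3 + 6*4 + 8*2))**2 + 33940)/(-44754 + 25750) = ((30*(1/101) + 22/(-3 + 24 + 16))**2 + 33940)/(-19004) = ((30/101 + 22/37)**2 + 33940)*(-1/19004) = ((3332/3737)**2 + 33940)*(-1/19004) = (11102224/13965169 + 33940)*(-1/19004) = (473988938084/13965169)*(-1/19004) = -118497234521/66348517919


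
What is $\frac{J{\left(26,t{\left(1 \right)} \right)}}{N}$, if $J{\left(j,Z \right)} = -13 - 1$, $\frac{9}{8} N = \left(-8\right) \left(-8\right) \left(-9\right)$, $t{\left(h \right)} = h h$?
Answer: $\frac{7}{256} \approx 0.027344$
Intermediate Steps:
$t{\left(h \right)} = h^{2}$
$N = -512$ ($N = \frac{8 \left(-8\right) \left(-8\right) \left(-9\right)}{9} = \frac{8 \cdot 64 \left(-9\right)}{9} = \frac{8}{9} \left(-576\right) = -512$)
$J{\left(j,Z \right)} = -14$
$\frac{J{\left(26,t{\left(1 \right)} \right)}}{N} = - \frac{14}{-512} = \left(-14\right) \left(- \frac{1}{512}\right) = \frac{7}{256}$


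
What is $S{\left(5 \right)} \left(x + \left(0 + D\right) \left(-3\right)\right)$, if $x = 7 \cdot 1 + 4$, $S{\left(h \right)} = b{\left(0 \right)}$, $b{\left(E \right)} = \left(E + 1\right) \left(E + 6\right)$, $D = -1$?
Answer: $84$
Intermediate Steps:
$b{\left(E \right)} = \left(1 + E\right) \left(6 + E\right)$
$S{\left(h \right)} = 6$ ($S{\left(h \right)} = 6 + 0^{2} + 7 \cdot 0 = 6 + 0 + 0 = 6$)
$x = 11$ ($x = 7 + 4 = 11$)
$S{\left(5 \right)} \left(x + \left(0 + D\right) \left(-3\right)\right) = 6 \left(11 + \left(0 - 1\right) \left(-3\right)\right) = 6 \left(11 - -3\right) = 6 \left(11 + 3\right) = 6 \cdot 14 = 84$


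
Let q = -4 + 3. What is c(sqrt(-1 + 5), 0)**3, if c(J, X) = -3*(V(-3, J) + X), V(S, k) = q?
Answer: 27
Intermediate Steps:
q = -1
V(S, k) = -1
c(J, X) = 3 - 3*X (c(J, X) = -3*(-1 + X) = 3 - 3*X)
c(sqrt(-1 + 5), 0)**3 = (3 - 3*0)**3 = (3 + 0)**3 = 3**3 = 27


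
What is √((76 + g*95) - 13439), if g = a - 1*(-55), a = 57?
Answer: I*√2723 ≈ 52.182*I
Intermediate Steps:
g = 112 (g = 57 - 1*(-55) = 57 + 55 = 112)
√((76 + g*95) - 13439) = √((76 + 112*95) - 13439) = √((76 + 10640) - 13439) = √(10716 - 13439) = √(-2723) = I*√2723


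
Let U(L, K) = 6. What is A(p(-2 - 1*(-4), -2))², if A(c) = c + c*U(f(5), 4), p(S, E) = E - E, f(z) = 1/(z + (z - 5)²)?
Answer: 0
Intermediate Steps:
f(z) = 1/(z + (-5 + z)²)
p(S, E) = 0
A(c) = 7*c (A(c) = c + c*6 = c + 6*c = 7*c)
A(p(-2 - 1*(-4), -2))² = (7*0)² = 0² = 0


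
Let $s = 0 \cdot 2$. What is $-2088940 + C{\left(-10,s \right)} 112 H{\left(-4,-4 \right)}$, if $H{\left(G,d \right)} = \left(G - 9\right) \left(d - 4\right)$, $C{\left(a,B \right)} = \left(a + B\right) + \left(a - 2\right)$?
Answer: $-2345196$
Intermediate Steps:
$s = 0$
$C{\left(a,B \right)} = -2 + B + 2 a$ ($C{\left(a,B \right)} = \left(B + a\right) + \left(a - 2\right) = \left(B + a\right) + \left(-2 + a\right) = -2 + B + 2 a$)
$H{\left(G,d \right)} = \left(-9 + G\right) \left(-4 + d\right)$
$-2088940 + C{\left(-10,s \right)} 112 H{\left(-4,-4 \right)} = -2088940 + \left(-2 + 0 + 2 \left(-10\right)\right) 112 \left(36 - -36 - -16 - -16\right) = -2088940 + \left(-2 + 0 - 20\right) 112 \left(36 + 36 + 16 + 16\right) = -2088940 + \left(-22\right) 112 \cdot 104 = -2088940 - 256256 = -2345196$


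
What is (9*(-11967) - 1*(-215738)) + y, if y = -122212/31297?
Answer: 3381049183/31297 ≈ 1.0803e+5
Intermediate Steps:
y = -122212/31297 (y = -122212*1/31297 = -122212/31297 ≈ -3.9049)
(9*(-11967) - 1*(-215738)) + y = (9*(-11967) - 1*(-215738)) - 122212/31297 = (-107703 + 215738) - 122212/31297 = 108035 - 122212/31297 = 3381049183/31297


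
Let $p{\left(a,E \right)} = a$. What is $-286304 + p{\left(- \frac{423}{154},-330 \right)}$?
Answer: $- \frac{44091239}{154} \approx -2.8631 \cdot 10^{5}$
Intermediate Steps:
$-286304 + p{\left(- \frac{423}{154},-330 \right)} = -286304 - \frac{423}{154} = - \frac{44091239}{154}$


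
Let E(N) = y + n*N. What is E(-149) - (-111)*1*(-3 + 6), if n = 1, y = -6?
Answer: 178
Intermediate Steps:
E(N) = -6 + N (E(N) = -6 + 1*N = -6 + N)
E(-149) - (-111)*1*(-3 + 6) = (-6 - 149) - (-111)*1*(-3 + 6) = -155 - (-111)*1*3 = -155 - (-111)*3 = -155 - 1*(-333) = -155 + 333 = 178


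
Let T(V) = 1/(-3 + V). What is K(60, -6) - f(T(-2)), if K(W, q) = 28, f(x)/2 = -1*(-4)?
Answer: 20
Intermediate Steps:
f(x) = 8 (f(x) = 2*(-1*(-4)) = 2*4 = 8)
K(60, -6) - f(T(-2)) = 28 - 1*8 = 28 - 8 = 20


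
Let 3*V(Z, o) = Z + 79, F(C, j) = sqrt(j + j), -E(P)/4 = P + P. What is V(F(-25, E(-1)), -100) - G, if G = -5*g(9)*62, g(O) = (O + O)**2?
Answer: 301403/3 ≈ 1.0047e+5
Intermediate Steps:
E(P) = -8*P (E(P) = -4*(P + P) = -8*P)
F(C, j) = sqrt(2)*sqrt(j) (F(C, j) = sqrt(2*j) = sqrt(2)*sqrt(j))
V(Z, o) = 79/3 + Z/3 (V(Z, o) = (Z + 79)/3 = (79 + Z)/3 = 79/3 + Z/3)
g(O) = 4*O**2 (g(O) = (2*O)**2 = 4*O**2)
G = -100440 (G = -20*9**2*62 = -20*81*62 = -5*324*62 = -1620*62 = -100440)
V(F(-25, E(-1)), -100) - G = (79/3 + (sqrt(2)*sqrt(-8*(-1)))/3) - 1*(-100440) = (79/3 + (sqrt(2)*sqrt(8))/3) + 100440 = (79/3 + (sqrt(2)*(2*sqrt(2)))/3) + 100440 = (79/3 + (1/3)*4) + 100440 = (79/3 + 4/3) + 100440 = 83/3 + 100440 = 301403/3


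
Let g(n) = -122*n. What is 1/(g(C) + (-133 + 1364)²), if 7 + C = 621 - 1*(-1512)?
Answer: 1/1255989 ≈ 7.9619e-7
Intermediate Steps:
C = 2126 (C = -7 + (621 - 1*(-1512)) = -7 + (621 + 1512) = -7 + 2133 = 2126)
1/(g(C) + (-133 + 1364)²) = 1/(-122*2126 + (-133 + 1364)²) = 1/(-259372 + 1231²) = 1/(-259372 + 1515361) = 1/1255989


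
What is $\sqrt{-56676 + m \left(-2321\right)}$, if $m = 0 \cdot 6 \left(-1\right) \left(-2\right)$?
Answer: $2 i \sqrt{14169} \approx 238.07 i$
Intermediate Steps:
$m = 0$ ($m = 0 \left(-6\right) \left(-2\right) = 0 \left(-2\right) = 0$)
$\sqrt{-56676 + m \left(-2321\right)} = \sqrt{-56676 + 0 \left(-2321\right)} = \sqrt{-56676 + 0} = \sqrt{-56676} = 2 i \sqrt{14169}$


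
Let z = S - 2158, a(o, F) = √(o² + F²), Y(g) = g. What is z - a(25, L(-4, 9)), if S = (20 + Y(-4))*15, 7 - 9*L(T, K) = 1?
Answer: -1918 - √5629/3 ≈ -1943.0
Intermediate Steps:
L(T, K) = ⅔ (L(T, K) = 7/9 - ⅑*1 = 7/9 - ⅑ = ⅔)
S = 240 (S = (20 - 4)*15 = 16*15 = 240)
a(o, F) = √(F² + o²)
z = -1918 (z = 240 - 2158 = -1918)
z - a(25, L(-4, 9)) = -1918 - √((⅔)² + 25²) = -1918 - √(4/9 + 625) = -1918 - √(5629/9) = -1918 - √5629/3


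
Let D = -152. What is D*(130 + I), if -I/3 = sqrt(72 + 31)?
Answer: -19760 + 456*sqrt(103) ≈ -15132.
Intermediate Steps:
I = -3*sqrt(103) (I = -3*sqrt(72 + 31) = -3*sqrt(103) ≈ -30.447)
D*(130 + I) = -152*(130 - 3*sqrt(103)) = -19760 + 456*sqrt(103)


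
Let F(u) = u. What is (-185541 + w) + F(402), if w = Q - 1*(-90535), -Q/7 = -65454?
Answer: 363574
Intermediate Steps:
Q = 458178 (Q = -7*(-65454) = 458178)
w = 548713 (w = 458178 - 1*(-90535) = 458178 + 90535 = 548713)
(-185541 + w) + F(402) = (-185541 + 548713) + 402 = 363172 + 402 = 363574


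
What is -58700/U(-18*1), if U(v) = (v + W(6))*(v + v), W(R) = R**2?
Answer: 14675/162 ≈ 90.586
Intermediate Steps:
U(v) = 2*v*(36 + v) (U(v) = (v + 6**2)*(v + v) = (v + 36)*(2*v) = (36 + v)*(2*v) = 2*v*(36 + v))
-58700/U(-18*1) = -58700*(-1/(36*(36 - 18*1))) = -58700*(-1/(36*(36 - 18))) = -58700/(2*(-18)*18) = -58700/(-648) = -58700*(-1/648) = 14675/162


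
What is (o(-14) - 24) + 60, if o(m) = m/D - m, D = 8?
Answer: 193/4 ≈ 48.250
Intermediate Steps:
o(m) = -7*m/8 (o(m) = m/8 - m = -7*m/8)
(o(-14) - 24) + 60 = (-7/8*(-14) - 24) + 60 = (49/4 - 24) + 60 = -47/4 + 60 = 193/4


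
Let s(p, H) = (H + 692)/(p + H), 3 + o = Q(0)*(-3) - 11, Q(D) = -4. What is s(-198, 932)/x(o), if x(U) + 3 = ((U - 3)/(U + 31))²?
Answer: -341446/458383 ≈ -0.74489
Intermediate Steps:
o = -2 (o = -3 + (-4*(-3) - 11) = -3 + (12 - 11) = -3 + 1 = -2)
x(U) = -3 + (-3 + U)²/(31 + U)² (x(U) = -3 + ((U - 3)/(U + 31))² = -3 + ((-3 + U)/(31 + U))² = -3 + (-3 + U)²/(31 + U)²)
s(p, H) = (692 + H)/(H + p)
s(-198, 932)/x(o) = ((692 + 932)/(932 - 198))/(-3 + (-3 - 2)²/(31 - 2)²) = (1624/734)/(-3 + (-5)²/29²) = ((1/734)*1624)/(-3 + 25*(1/841)) = 812/(367*(-3 + 25/841)) = 812/(367*(-2498/841)) = (812/367)*(-841/2498) = -341446/458383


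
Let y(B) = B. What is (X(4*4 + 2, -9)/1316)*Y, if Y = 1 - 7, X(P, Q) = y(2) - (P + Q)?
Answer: 3/94 ≈ 0.031915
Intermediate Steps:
X(P, Q) = 2 - P - Q (X(P, Q) = 2 - (P + Q) = 2 + (-P - Q) = 2 - P - Q)
Y = -6
(X(4*4 + 2, -9)/1316)*Y = ((2 - (4*4 + 2) - 1*(-9))/1316)*(-6) = ((2 - (16 + 2) + 9)*(1/1316))*(-6) = ((2 - 1*18 + 9)*(1/1316))*(-6) = ((2 - 18 + 9)*(1/1316))*(-6) = -7*1/1316*(-6) = -1/188*(-6) = 3/94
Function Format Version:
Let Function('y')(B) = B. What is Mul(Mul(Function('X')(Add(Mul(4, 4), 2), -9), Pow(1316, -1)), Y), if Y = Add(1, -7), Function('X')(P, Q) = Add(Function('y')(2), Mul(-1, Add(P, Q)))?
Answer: Rational(3, 94) ≈ 0.031915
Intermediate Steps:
Function('X')(P, Q) = Add(2, Mul(-1, P), Mul(-1, Q)) (Function('X')(P, Q) = Add(2, Mul(-1, Add(P, Q))) = Add(2, Add(Mul(-1, P), Mul(-1, Q))) = Add(2, Mul(-1, P), Mul(-1, Q)))
Y = -6
Mul(Mul(Function('X')(Add(Mul(4, 4), 2), -9), Pow(1316, -1)), Y) = Mul(Mul(Add(2, Mul(-1, Add(Mul(4, 4), 2)), Mul(-1, -9)), Pow(1316, -1)), -6) = Mul(Mul(Add(2, Mul(-1, Add(16, 2)), 9), Rational(1, 1316)), -6) = Mul(Mul(Add(2, Mul(-1, 18), 9), Rational(1, 1316)), -6) = Mul(Mul(Add(2, -18, 9), Rational(1, 1316)), -6) = Mul(Mul(-7, Rational(1, 1316)), -6) = Mul(Rational(-1, 188), -6) = Rational(3, 94)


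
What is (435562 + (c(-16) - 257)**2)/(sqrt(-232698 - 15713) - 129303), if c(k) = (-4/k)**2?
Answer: -16603047367479/4280195640320 - 128404193*I*sqrt(248411)/4280195640320 ≈ -3.879 - 0.014952*I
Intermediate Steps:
c(k) = 16/k**2
(435562 + (c(-16) - 257)**2)/(sqrt(-232698 - 15713) - 129303) = (435562 + (16/(-16)**2 - 257)**2)/(sqrt(-232698 - 15713) - 129303) = (435562 + (16*(1/256) - 257)**2)/(sqrt(-248411) - 129303) = (435562 + (1/16 - 257)**2)/(I*sqrt(248411) - 129303) = (435562 + (-4111/16)**2)/(-129303 + I*sqrt(248411)) = (435562 + 16900321/256)/(-129303 + I*sqrt(248411)) = 128404193/(256*(-129303 + I*sqrt(248411)))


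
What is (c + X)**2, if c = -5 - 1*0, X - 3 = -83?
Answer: 7225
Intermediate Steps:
X = -80 (X = 3 - 83 = -80)
c = -5 (c = -5 + 0 = -5)
(c + X)**2 = (-5 - 80)**2 = (-85)**2 = 7225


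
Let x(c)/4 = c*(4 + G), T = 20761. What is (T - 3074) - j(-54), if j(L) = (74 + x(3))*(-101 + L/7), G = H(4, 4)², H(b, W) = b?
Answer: 362763/7 ≈ 51823.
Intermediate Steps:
G = 16 (G = 4² = 16)
x(c) = 80*c (x(c) = 4*(c*(4 + 16)) = 4*(c*20) = 4*(20*c) = 80*c)
j(L) = -31714 + 314*L/7 (j(L) = (74 + 80*3)*(-101 + L/7) = (74 + 240)*(-101 + L*(⅐)) = 314*(-101 + L/7) = -31714 + 314*L/7)
(T - 3074) - j(-54) = (20761 - 3074) - (-31714 + (314/7)*(-54)) = 17687 - (-31714 - 16956/7) = 17687 - 1*(-238954/7) = 17687 + 238954/7 = 362763/7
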